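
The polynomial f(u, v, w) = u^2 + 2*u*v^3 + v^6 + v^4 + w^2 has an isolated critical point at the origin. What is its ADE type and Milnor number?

Type A_{3}, Milnor number mu = 3.

The Hessian of f at 0 is [[2, 0, 0], [0, 0, 0], [0, 0, 2]] with rank 2, so corank 1. A Groebner basis of the Jacobian ideal J(f) in C{u,v,w} is {v^3, u, w}; counting standard monomials gives mu = 3. Corank 1: A-series; mu = 3 gives A_3.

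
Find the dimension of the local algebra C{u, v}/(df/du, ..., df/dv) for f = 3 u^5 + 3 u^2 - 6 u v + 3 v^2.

4

The Hessian of f at 0 has rank 1. Corank 1: A-series; mu = 4 gives A_4.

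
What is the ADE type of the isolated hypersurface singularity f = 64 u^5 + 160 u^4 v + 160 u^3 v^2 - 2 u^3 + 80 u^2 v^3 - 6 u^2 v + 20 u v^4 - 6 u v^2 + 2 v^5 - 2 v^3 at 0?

E8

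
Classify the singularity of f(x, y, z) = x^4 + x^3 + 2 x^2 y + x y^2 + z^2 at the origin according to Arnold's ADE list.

D_5

The Hessian of f at 0 has rank 1. Corank 2; j^3 = x*(x + y)^2 has shape L^2 M (L != M), so D-series; mu = 5 gives D_5.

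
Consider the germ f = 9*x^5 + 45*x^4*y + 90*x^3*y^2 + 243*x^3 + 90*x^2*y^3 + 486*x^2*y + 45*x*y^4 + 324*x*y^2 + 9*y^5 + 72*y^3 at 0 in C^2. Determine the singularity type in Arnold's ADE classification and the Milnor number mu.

Type E_8, Milnor number mu = 8.

The Hessian of f at 0 has rank 0. Corank 2; j^3 = 9*(3*x + 2*y)^3 is a perfect cube, so E-series; the 5-jet and mu = 8 give E_8.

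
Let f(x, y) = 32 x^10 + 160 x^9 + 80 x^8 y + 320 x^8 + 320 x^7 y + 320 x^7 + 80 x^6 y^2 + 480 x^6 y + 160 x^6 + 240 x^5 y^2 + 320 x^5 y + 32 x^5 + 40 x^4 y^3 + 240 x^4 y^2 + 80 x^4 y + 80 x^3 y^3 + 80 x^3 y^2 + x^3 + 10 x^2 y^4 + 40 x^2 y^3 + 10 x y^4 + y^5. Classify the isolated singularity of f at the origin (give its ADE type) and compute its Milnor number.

Type E8, Milnor number mu = 8.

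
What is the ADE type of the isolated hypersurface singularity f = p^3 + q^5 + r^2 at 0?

E8

The Hessian of f at 0 has rank 1. Corank 2; j^3 = p^3 is a perfect cube, so E-series; the 5-jet and mu = 8 give E_8.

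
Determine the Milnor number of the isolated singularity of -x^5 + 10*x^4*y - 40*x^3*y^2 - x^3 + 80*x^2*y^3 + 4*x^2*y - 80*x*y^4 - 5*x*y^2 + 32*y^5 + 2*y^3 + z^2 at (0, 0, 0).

The Hessian of f at 0 has rank 1. Corank 2; j^3 = -(x - 2*y)*(x - y)^2 has shape L^2 M (L != M), so D-series; mu = 6 gives D_6.

6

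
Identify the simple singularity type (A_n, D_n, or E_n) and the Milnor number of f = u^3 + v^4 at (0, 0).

Type E_{6}, Milnor number mu = 6.

The Hessian of f at 0 is [[0, 0], [0, 0]] with rank 0, so corank 2. A Groebner basis of the Jacobian ideal J(f) in C{u,v} is {v^3, u^2}; counting standard monomials gives mu = 6. Corank 2; j^3 = u^3 is a perfect cube, so E-series; the 4-jet and mu = 6 give E_6.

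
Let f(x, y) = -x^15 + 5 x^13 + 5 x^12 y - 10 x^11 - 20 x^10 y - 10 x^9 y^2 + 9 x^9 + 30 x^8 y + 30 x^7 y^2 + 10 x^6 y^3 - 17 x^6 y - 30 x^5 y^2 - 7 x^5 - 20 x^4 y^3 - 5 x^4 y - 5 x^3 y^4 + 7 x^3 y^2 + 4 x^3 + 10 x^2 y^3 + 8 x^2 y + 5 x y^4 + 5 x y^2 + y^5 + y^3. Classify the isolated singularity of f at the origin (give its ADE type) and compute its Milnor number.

Type D_6, Milnor number mu = 6.

The Hessian of f at 0 has rank 0. Corank 2; j^3 = (x + y)*(2*x + y)^2 has shape L^2 M (L != M), so D-series; mu = 6 gives D_6.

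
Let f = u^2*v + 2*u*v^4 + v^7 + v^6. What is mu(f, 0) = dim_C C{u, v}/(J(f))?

7

The Hessian of f at 0 is [[0, 0], [0, 0]] with rank 0, so corank 2. A Groebner basis of the Jacobian ideal J(f) in C{u,v} is {u*v + v^4, u^3, u^2*v, -u^2/6 + u*v^2}; counting standard monomials gives mu = 7. Corank 2; j^3 = u^2*v has shape L^2 M (L != M), so D-series; mu = 7 gives D_7.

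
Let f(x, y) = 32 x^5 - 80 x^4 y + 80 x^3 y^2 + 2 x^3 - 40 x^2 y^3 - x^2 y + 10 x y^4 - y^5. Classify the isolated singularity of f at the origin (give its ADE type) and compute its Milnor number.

Type D6, Milnor number mu = 6.

The Hessian of f at 0 has rank 0. Corank 2; j^3 = x^2*(2*x - y) has shape L^2 M (L != M), so D-series; mu = 6 gives D_6.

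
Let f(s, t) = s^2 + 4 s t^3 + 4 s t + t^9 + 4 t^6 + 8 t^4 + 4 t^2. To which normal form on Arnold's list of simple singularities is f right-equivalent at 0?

A8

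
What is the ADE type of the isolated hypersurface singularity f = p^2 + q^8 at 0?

The Hessian of f at 0 is [[2, 0], [0, 0]] with rank 1, so corank 1. A Groebner basis of the Jacobian ideal J(f) in C{p,q} is {q^7, p}; counting standard monomials gives mu = 7. Corank 1: A-series; mu = 7 gives A_7.

A7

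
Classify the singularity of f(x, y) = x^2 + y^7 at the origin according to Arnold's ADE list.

The Hessian of f at 0 is [[2, 0], [0, 0]] with rank 1, so corank 1. A Groebner basis of the Jacobian ideal J(f) in C{x,y} is {y^6, x}; counting standard monomials gives mu = 6. Corank 1: A-series; mu = 6 gives A_6.

A_6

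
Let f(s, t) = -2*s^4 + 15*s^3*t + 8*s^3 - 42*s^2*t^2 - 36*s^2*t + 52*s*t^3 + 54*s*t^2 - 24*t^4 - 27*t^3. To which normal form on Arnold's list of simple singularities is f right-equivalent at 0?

The Hessian of f at 0 has rank 0. Corank 2; j^3 = (2*s - 3*t)^3 is a perfect cube, so E-series; the 4-jet and mu = 7 give E_7.

E7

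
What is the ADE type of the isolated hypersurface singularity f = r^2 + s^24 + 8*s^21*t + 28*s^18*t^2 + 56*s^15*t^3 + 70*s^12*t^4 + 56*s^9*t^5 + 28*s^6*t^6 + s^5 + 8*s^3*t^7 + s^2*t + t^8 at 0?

D9

The Hessian of f at 0 has rank 1. Corank 2; j^3 = s^2*t has shape L^2 M (L != M), so D-series; mu = 9 gives D_9.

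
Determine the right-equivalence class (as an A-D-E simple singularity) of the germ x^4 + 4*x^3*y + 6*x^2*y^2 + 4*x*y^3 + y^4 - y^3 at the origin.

E_{6}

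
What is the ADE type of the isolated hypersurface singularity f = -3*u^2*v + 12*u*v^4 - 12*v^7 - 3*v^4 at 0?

D_5

The Hessian of f at 0 has rank 0. Corank 2; j^3 = -3*u^2*v has shape L^2 M (L != M), so D-series; mu = 5 gives D_5.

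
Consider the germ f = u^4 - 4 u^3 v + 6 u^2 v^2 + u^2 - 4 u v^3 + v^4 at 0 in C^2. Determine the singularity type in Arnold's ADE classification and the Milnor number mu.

Type A_{3}, Milnor number mu = 3.

The Hessian of f at 0 has rank 1. Corank 1: A-series; mu = 3 gives A_3.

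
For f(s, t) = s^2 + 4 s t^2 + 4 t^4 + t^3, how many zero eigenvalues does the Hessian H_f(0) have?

Hessian at 0 has rank 1.

1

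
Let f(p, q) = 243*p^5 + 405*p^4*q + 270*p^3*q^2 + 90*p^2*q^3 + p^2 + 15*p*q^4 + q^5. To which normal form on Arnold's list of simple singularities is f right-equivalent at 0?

A4

The Hessian of f at 0 is [[2, 0], [0, 0]] with rank 1, so corank 1. A Groebner basis of the Jacobian ideal J(f) in C{p,q} is {q^4, p}; counting standard monomials gives mu = 4. Corank 1: A-series; mu = 4 gives A_4.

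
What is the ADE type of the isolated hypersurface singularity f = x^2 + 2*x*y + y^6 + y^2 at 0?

The Hessian of f at 0 is [[2, 2], [2, 2]] with rank 1, so corank 1. A Groebner basis of the Jacobian ideal J(f) in C{x,y} is {y^5, x + y}; counting standard monomials gives mu = 5. Corank 1: A-series; mu = 5 gives A_5.

A_5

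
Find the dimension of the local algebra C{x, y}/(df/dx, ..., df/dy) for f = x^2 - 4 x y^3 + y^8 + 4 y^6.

7

The Hessian of f at 0 is [[2, 0], [0, 0]] with rank 1, so corank 1. A Groebner basis of the Jacobian ideal J(f) in C{x,y} is {x^3, x^2*y, -x/2 + y^3}; counting standard monomials gives mu = 7. Corank 1: A-series; mu = 7 gives A_7.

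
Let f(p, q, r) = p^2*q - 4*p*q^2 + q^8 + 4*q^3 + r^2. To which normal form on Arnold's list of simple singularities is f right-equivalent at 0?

D_9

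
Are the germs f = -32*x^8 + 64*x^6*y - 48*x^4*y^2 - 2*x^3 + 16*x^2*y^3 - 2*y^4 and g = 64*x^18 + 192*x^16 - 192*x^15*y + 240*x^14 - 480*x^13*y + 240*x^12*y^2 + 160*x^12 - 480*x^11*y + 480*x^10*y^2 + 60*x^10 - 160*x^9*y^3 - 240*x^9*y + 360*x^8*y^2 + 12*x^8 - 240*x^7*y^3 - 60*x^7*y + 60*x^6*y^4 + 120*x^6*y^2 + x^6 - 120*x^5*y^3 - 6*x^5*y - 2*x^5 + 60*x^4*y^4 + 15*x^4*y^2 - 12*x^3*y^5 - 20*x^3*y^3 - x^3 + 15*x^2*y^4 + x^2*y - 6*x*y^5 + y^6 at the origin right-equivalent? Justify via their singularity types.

The Hessian of f at 0 has rank 0. Corank 2; j^3 = -2*x^3 is a perfect cube, so E-series; the 4-jet and mu = 6 give E_6. The Hessian of g at 0 has rank 0. Corank 2; j^3 = -x^2*(x - y) has shape L^2 M (L != M), so D-series; mu = 7 gives D_7. f is E_6 but g is D_7, hence not right-equivalent.

No.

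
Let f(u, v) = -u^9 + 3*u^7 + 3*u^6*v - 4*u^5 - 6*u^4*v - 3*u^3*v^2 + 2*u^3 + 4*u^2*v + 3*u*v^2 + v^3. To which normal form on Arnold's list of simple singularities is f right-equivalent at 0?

D4

The Hessian of f at 0 has rank 0. Corank 2; j^3 = (u + v)*(2*u^2 + 2*u*v + v^2) splits into three distinct lines over C (the quadratic factor has nonzero discriminant), so D_4.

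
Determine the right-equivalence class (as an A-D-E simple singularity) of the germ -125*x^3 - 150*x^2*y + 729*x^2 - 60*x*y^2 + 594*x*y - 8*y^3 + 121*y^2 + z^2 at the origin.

The Hessian of f at 0 is [[1458, 594, 0], [594, 242, 0], [0, 0, 2]] with rank 2, so corank 1. A Groebner basis of the Jacobian ideal J(f) in C{x,y,z} is {y^2, x + 11*y/27, z}; counting standard monomials gives mu = 2. Corank 1: A-series; mu = 2 gives A_2.

A2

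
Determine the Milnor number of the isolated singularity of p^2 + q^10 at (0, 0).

9

The Hessian of f at 0 has rank 1. Corank 1: A-series; mu = 9 gives A_9.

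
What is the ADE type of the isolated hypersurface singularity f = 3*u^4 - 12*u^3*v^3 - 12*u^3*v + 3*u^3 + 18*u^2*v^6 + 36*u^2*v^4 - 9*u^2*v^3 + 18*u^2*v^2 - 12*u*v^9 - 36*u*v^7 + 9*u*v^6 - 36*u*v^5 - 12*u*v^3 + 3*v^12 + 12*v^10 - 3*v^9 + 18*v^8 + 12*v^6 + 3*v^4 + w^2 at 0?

The Hessian of f at 0 has rank 1. Corank 2; j^3 = 3*u^3 is a perfect cube, so E-series; the 4-jet and mu = 6 give E_6.

E_{6}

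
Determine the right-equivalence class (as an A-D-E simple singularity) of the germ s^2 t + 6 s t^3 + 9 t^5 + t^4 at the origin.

D_5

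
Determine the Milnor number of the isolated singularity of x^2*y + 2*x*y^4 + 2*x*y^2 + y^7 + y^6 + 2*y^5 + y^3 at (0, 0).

7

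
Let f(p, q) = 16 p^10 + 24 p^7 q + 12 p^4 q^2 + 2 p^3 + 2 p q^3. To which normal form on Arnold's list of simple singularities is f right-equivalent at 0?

The Hessian of f at 0 has rank 0. Corank 2; j^3 = 2*p^3 is a perfect cube, so E-series; the 4-jet and mu = 7 give E_7.

E_7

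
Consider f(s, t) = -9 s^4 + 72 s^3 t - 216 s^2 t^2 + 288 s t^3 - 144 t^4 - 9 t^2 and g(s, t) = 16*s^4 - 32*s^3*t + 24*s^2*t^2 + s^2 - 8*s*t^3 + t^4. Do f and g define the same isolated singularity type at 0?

Yes.

The Hessian of f at 0 has rank 1. Corank 1: A-series; mu = 3 gives A_3. The Hessian of g at 0 has rank 1. Corank 1: A-series; mu = 3 gives A_3. Both have type A_3, hence right-equivalent.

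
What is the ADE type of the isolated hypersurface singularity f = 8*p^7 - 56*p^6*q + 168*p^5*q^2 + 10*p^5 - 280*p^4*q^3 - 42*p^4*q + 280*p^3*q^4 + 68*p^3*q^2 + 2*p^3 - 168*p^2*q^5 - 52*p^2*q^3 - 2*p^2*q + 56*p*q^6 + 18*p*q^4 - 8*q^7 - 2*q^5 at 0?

D6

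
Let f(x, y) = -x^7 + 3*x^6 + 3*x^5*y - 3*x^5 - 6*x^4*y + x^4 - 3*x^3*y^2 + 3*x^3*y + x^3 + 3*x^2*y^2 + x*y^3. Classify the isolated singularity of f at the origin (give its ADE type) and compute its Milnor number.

Type E_{7}, Milnor number mu = 7.

The Hessian of f at 0 has rank 0. Corank 2; j^3 = x^3 is a perfect cube, so E-series; the 4-jet and mu = 7 give E_7.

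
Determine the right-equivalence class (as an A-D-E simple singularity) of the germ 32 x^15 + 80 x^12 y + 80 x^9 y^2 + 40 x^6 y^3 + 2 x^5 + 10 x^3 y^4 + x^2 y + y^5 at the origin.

D6

The Hessian of f at 0 has rank 0. Corank 2; j^3 = x^2*y has shape L^2 M (L != M), so D-series; mu = 6 gives D_6.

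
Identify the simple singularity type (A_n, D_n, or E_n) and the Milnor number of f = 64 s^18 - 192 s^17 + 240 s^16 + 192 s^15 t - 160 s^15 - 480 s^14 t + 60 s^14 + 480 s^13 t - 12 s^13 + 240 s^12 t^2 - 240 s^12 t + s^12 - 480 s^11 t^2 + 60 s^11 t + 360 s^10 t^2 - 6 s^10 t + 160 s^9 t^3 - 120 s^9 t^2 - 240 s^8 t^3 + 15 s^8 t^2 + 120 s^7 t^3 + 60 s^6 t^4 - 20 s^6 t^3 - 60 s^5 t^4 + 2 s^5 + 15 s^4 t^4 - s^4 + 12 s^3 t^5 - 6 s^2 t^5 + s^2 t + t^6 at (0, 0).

Type D_7, Milnor number mu = 7.

The Hessian of f at 0 has rank 0. Corank 2; j^3 = s^2*t has shape L^2 M (L != M), so D-series; mu = 7 gives D_7.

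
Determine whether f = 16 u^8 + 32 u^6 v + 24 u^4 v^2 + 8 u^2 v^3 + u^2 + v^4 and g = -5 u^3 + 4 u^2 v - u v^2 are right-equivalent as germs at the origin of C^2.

No.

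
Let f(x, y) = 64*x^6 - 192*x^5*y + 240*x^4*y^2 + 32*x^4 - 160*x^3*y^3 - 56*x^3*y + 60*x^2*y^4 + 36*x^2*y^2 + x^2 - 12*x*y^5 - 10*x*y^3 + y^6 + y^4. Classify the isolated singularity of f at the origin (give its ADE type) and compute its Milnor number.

The Hessian of f at 0 has rank 1. Corank 1: A-series; mu = 3 gives A_3.

Type A_3, Milnor number mu = 3.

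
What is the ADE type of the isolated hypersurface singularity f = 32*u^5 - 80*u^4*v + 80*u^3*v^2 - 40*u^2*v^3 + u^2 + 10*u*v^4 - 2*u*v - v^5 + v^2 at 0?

The Hessian of f at 0 is [[2, -2], [-2, 2]] with rank 1, so corank 1. A Groebner basis of the Jacobian ideal J(f) in C{u,v} is {v^4, u - v}; counting standard monomials gives mu = 4. Corank 1: A-series; mu = 4 gives A_4.

A_{4}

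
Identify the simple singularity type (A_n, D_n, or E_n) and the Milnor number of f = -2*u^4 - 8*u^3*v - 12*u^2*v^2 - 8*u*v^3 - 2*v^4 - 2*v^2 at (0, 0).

The Hessian of f at 0 has rank 1. Corank 1: A-series; mu = 3 gives A_3.

Type A_{3}, Milnor number mu = 3.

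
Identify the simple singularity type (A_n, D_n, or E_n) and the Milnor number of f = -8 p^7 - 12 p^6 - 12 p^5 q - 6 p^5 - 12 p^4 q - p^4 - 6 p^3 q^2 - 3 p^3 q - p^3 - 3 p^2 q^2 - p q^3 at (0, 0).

Type E7, Milnor number mu = 7.

The Hessian of f at 0 is [[0, 0], [0, 0]] with rank 0, so corank 2. A Groebner basis of the Jacobian ideal J(f) in C{p,q} is {3*p^2 + q^4 + q^3, p^3, p^2*q - p^2 - q^3/3, 2*p^2 + p*q^2 + 2*q^3/3}; counting standard monomials gives mu = 7. Corank 2; j^3 = -p^3 is a perfect cube, so E-series; the 4-jet and mu = 7 give E_7.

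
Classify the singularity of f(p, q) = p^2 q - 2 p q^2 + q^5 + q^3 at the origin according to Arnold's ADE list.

The Hessian of f at 0 has rank 0. Corank 2; j^3 = q*(p - q)^2 has shape L^2 M (L != M), so D-series; mu = 6 gives D_6.

D_{6}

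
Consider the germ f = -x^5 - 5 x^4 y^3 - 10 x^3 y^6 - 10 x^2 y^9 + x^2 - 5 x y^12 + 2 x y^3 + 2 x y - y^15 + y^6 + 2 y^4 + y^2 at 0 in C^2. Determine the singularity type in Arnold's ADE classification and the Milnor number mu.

Type A_{4}, Milnor number mu = 4.

The Hessian of f at 0 is [[2, 2], [2, 2]] with rank 1, so corank 1. A Groebner basis of the Jacobian ideal J(f) in C{x,y} is {x + y^3 + y, x^2 - y^2, x*y + y^2}; counting standard monomials gives mu = 4. Corank 1: A-series; mu = 4 gives A_4.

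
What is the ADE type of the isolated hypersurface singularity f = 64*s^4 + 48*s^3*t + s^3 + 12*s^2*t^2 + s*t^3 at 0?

The Hessian of f at 0 is [[0, 0], [0, 0]] with rank 0, so corank 2. A Groebner basis of the Jacobian ideal J(f) in C{s,t} is {3*s^2/16 + t^4 + t^3/16, s^3, s^2*t - s^2/16 - t^3/48, s^2/2 + s*t^2 + t^3/6}; counting standard monomials gives mu = 7. Corank 2; j^3 = s^3 is a perfect cube, so E-series; the 4-jet and mu = 7 give E_7.

E7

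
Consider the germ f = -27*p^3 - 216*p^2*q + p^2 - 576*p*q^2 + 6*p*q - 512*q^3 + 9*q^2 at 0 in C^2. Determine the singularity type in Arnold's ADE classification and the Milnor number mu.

The Hessian of f at 0 has rank 1. Corank 1: A-series; mu = 2 gives A_2.

Type A2, Milnor number mu = 2.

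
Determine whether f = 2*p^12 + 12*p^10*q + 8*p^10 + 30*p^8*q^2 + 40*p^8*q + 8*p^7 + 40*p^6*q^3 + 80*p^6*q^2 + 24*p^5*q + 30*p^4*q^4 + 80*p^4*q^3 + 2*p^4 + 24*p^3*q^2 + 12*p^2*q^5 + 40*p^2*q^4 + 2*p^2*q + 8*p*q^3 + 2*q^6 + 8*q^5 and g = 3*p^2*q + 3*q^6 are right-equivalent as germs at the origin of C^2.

Yes.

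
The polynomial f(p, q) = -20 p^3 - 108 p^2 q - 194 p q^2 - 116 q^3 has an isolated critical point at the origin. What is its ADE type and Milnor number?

Type D4, Milnor number mu = 4.

The Hessian of f at 0 is [[0, 0], [0, 0]] with rank 0, so corank 2. A Groebner basis of the Jacobian ideal J(f) in C{p,q} is {q^3, p^2 - 13*q^2/6, p*q + 3*q^2/2}; counting standard monomials gives mu = 4. Corank 2; j^3 = -2*(p + 2*q)*(10*p^2 + 34*p*q + 29*q^2) splits into three distinct lines over C (the quadratic factor has nonzero discriminant), so D_4.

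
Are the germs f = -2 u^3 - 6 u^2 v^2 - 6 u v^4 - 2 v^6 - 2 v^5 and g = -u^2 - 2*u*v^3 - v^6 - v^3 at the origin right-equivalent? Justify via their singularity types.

No.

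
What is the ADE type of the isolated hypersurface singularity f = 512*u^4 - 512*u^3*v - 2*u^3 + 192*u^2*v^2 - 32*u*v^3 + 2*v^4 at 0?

E6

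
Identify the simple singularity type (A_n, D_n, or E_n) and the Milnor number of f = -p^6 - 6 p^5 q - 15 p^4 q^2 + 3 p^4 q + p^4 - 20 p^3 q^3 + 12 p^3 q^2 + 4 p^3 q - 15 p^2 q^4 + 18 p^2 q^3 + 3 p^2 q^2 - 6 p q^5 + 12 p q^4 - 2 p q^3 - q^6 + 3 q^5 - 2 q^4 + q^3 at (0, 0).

The Hessian of f at 0 is [[0, 0], [0, 0]] with rank 0, so corank 2. A Groebner basis of the Jacobian ideal J(f) in C{p,q} is {p^3 + 3*q^2/2, p^2*q - q^2/2, p*q^2, q^3}; counting standard monomials gives mu = 6. Corank 2; j^3 = q^3 is a perfect cube, so E-series; the 4-jet and mu = 6 give E_6.

Type E_{6}, Milnor number mu = 6.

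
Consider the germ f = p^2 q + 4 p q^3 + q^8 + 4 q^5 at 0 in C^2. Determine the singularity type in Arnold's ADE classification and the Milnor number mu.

Type D_{9}, Milnor number mu = 9.

The Hessian of f at 0 is [[0, 0], [0, 0]] with rank 0, so corank 2. A Groebner basis of the Jacobian ideal J(f) in C{p,q} is {p^4, p^3*q - p^2 - 2*p*q^2, p^3/2 + p^2*q^2, p*q/2 + q^3}; counting standard monomials gives mu = 9. Corank 2; j^3 = p^2*q has shape L^2 M (L != M), so D-series; mu = 9 gives D_9.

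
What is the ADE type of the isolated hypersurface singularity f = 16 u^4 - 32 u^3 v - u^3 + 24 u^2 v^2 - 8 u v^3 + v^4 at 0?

The Hessian of f at 0 is [[0, 0], [0, 0]] with rank 0, so corank 2. A Groebner basis of the Jacobian ideal J(f) in C{u,v} is {v^4, u*v^2 - v^3/6, u^2}; counting standard monomials gives mu = 6. Corank 2; j^3 = -u^3 is a perfect cube, so E-series; the 4-jet and mu = 6 give E_6.

E_{6}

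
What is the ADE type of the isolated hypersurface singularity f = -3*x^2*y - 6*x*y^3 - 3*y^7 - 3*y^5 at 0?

The Hessian of f at 0 is [[0, 0], [0, 0]] with rank 0, so corank 2. A Groebner basis of the Jacobian ideal J(f) in C{x,y} is {x^2*y^2 + x^2/7 + x*y^2/7, x^3 - x^2/7 - x*y^2/7, x*y + y^3}; counting standard monomials gives mu = 8. Corank 2; j^3 = -3*x^2*y has shape L^2 M (L != M), so D-series; mu = 8 gives D_8.

D8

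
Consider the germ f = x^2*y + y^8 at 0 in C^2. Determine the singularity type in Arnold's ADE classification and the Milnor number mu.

Type D_{9}, Milnor number mu = 9.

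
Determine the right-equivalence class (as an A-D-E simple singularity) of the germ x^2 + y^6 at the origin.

A_5

The Hessian of f at 0 is [[2, 0], [0, 0]] with rank 1, so corank 1. A Groebner basis of the Jacobian ideal J(f) in C{x,y} is {y^5, x}; counting standard monomials gives mu = 5. Corank 1: A-series; mu = 5 gives A_5.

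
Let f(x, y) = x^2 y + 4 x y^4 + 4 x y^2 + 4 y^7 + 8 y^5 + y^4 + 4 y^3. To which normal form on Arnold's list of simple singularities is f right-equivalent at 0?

The Hessian of f at 0 has rank 0. Corank 2; j^3 = y*(x + 2*y)^2 has shape L^2 M (L != M), so D-series; mu = 5 gives D_5.

D5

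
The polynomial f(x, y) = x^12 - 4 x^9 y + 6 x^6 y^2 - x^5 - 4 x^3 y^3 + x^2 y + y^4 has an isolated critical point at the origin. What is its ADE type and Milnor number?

The Hessian of f at 0 has rank 0. Corank 2; j^3 = x^2*y has shape L^2 M (L != M), so D-series; mu = 5 gives D_5.

Type D_{5}, Milnor number mu = 5.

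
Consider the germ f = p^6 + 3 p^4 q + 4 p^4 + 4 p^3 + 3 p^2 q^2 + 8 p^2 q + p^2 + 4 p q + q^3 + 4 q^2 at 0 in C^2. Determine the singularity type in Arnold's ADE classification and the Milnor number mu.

Type A_2, Milnor number mu = 2.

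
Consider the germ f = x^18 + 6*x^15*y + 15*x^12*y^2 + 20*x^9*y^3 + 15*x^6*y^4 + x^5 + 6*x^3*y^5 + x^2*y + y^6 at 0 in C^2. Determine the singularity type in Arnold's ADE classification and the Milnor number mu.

Type D_7, Milnor number mu = 7.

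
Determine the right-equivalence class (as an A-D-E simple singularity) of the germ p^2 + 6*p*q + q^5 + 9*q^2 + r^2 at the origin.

A_{4}

The Hessian of f at 0 has rank 2. Corank 1: A-series; mu = 4 gives A_4.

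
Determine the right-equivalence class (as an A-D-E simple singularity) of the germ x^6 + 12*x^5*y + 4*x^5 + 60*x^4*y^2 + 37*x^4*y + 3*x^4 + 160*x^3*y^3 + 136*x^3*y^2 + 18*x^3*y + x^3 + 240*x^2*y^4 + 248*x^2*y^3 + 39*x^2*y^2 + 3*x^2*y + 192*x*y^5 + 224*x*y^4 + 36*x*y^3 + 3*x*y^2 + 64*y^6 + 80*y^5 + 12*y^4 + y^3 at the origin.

E_8

The Hessian of f at 0 is [[0, 0], [0, 0]] with rank 0, so corank 2. A Groebner basis of the Jacobian ideal J(f) in C{x,y} is {-5*x^2/8 + x*y^3 - 5*x*y^2/4 - 5*x*y/4 - 5*y^3/4 - 5*y^2/8, x^2/2 + x*y^2 + x*y + y^4 + y^3 + y^2/2, x^3 - 3*x^2/4 - 9*x*y^2/2 - 3*x*y/2 - 7*y^3/2 - 3*y^2/4, x^2*y + x^2/4 + 5*x*y^2/2 + x*y/2 + 3*y^3/2 + y^2/4}; counting standard monomials gives mu = 8. Corank 2; j^3 = (x + y)^3 is a perfect cube, so E-series; the 5-jet and mu = 8 give E_8.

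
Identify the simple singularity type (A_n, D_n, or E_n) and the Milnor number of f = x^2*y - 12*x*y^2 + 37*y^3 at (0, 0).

The Hessian of f at 0 is [[0, 0], [0, 0]] with rank 0, so corank 2. A Groebner basis of the Jacobian ideal J(f) in C{x,y} is {y^3, x^2 - 33*y^2, x*y - 6*y^2}; counting standard monomials gives mu = 4. Corank 2; j^3 = y*(x^2 - 12*x*y + 37*y^2) splits into three distinct lines over C (the quadratic factor has nonzero discriminant), so D_4.

Type D_4, Milnor number mu = 4.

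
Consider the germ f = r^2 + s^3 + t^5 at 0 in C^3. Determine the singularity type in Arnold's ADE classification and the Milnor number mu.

The Hessian of f at 0 has rank 1. Corank 2; j^3 = s^3 is a perfect cube, so E-series; the 5-jet and mu = 8 give E_8.

Type E_8, Milnor number mu = 8.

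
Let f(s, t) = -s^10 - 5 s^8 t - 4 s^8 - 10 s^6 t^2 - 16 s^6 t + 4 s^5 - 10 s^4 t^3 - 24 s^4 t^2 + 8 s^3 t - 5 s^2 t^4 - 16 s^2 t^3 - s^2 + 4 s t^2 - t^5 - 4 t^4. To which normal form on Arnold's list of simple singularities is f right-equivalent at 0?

The Hessian of f at 0 has rank 1. Corank 1: A-series; mu = 4 gives A_4.

A4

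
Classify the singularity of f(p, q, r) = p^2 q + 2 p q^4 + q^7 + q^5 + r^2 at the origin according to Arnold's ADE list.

The Hessian of f at 0 has rank 1. Corank 2; j^3 = p^2*q has shape L^2 M (L != M), so D-series; mu = 6 gives D_6.

D_6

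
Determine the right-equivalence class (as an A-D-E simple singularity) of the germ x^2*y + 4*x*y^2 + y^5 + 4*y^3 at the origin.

D_{6}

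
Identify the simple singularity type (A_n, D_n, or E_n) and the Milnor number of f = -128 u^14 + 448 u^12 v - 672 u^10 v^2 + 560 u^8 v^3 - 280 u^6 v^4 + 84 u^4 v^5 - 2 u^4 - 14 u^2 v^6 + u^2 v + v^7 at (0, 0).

Type D8, Milnor number mu = 8.

The Hessian of f at 0 has rank 0. Corank 2; j^3 = u^2*v has shape L^2 M (L != M), so D-series; mu = 8 gives D_8.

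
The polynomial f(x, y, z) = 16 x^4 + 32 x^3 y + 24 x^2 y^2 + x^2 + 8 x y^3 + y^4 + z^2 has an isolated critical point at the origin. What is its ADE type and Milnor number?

The Hessian of f at 0 is [[2, 0, 0], [0, 0, 0], [0, 0, 2]] with rank 2, so corank 1. A Groebner basis of the Jacobian ideal J(f) in C{x,y,z} is {y^3, x, z}; counting standard monomials gives mu = 3. Corank 1: A-series; mu = 3 gives A_3.

Type A_3, Milnor number mu = 3.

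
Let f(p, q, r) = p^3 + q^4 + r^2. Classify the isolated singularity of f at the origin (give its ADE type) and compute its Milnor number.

The Hessian of f at 0 is [[0, 0, 0], [0, 0, 0], [0, 0, 2]] with rank 1, so corank 2. A Groebner basis of the Jacobian ideal J(f) in C{p,q,r} is {q^3, p^2, r}; counting standard monomials gives mu = 6. Corank 2; j^3 = p^3 is a perfect cube, so E-series; the 4-jet and mu = 6 give E_6.

Type E_6, Milnor number mu = 6.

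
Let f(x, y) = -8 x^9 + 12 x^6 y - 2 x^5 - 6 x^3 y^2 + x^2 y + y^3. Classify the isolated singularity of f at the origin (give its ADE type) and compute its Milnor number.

The Hessian of f at 0 has rank 0. Corank 2; j^3 = y*(x^2 + y^2) splits into three distinct lines over C (the quadratic factor has nonzero discriminant), so D_4.

Type D_4, Milnor number mu = 4.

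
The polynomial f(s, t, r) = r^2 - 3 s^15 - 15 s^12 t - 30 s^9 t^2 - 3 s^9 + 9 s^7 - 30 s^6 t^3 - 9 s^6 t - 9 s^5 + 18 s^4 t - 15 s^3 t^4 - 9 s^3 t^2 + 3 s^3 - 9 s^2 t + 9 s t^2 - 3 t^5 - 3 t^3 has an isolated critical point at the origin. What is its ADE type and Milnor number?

Type E_{8}, Milnor number mu = 8.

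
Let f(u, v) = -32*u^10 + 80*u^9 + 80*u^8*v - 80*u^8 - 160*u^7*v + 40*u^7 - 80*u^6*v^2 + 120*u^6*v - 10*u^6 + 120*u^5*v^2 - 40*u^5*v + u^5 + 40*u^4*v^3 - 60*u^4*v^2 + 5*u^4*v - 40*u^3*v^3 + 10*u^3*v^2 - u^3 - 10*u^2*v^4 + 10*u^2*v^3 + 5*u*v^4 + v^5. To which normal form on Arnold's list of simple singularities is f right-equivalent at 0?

The Hessian of f at 0 has rank 0. Corank 2; j^3 = -u^3 is a perfect cube, so E-series; the 5-jet and mu = 8 give E_8.

E8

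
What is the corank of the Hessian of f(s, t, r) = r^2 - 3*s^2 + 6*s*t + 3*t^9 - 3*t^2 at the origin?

Hessian at 0 has rank 2.

1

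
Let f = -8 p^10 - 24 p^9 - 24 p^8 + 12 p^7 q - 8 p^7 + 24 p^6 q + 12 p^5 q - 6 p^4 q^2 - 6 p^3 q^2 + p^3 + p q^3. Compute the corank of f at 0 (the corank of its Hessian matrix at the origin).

Hessian at 0 has rank 0.

2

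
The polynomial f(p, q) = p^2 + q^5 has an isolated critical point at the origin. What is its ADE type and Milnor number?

Type A4, Milnor number mu = 4.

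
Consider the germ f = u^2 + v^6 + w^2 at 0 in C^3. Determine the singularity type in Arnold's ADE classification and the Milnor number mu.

The Hessian of f at 0 has rank 2. Corank 1: A-series; mu = 5 gives A_5.

Type A_{5}, Milnor number mu = 5.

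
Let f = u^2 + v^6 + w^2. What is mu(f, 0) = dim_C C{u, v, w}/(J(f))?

5

The Hessian of f at 0 has rank 2. Corank 1: A-series; mu = 5 gives A_5.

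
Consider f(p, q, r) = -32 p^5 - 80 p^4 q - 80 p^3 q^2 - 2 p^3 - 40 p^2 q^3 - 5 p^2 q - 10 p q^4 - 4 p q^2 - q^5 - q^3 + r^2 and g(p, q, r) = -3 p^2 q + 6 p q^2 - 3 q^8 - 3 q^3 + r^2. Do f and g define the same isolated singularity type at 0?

No.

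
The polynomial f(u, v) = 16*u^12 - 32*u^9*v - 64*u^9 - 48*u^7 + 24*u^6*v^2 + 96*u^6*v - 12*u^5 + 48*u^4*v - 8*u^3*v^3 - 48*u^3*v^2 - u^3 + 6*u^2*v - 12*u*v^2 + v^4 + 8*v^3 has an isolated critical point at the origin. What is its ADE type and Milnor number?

The Hessian of f at 0 is [[0, 0], [0, 0]] with rank 0, so corank 2. A Groebner basis of the Jacobian ideal J(f) in C{u,v} is {v^3, u^2 - 4*u*v + 4*v^2}; counting standard monomials gives mu = 6. Corank 2; j^3 = -(u - 2*v)^3 is a perfect cube, so E-series; the 4-jet and mu = 6 give E_6.

Type E_{6}, Milnor number mu = 6.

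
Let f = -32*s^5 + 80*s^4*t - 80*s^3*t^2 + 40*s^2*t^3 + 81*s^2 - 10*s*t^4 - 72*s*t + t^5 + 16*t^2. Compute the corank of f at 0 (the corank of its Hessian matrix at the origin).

1

Hessian at 0 has rank 1.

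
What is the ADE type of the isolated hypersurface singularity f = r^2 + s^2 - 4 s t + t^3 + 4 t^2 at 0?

A_{2}

The Hessian of f at 0 is [[2, -4, 0], [-4, 8, 0], [0, 0, 2]] with rank 2, so corank 1. A Groebner basis of the Jacobian ideal J(f) in C{s,t,r} is {t^2, s - 2*t, r}; counting standard monomials gives mu = 2. Corank 1: A-series; mu = 2 gives A_2.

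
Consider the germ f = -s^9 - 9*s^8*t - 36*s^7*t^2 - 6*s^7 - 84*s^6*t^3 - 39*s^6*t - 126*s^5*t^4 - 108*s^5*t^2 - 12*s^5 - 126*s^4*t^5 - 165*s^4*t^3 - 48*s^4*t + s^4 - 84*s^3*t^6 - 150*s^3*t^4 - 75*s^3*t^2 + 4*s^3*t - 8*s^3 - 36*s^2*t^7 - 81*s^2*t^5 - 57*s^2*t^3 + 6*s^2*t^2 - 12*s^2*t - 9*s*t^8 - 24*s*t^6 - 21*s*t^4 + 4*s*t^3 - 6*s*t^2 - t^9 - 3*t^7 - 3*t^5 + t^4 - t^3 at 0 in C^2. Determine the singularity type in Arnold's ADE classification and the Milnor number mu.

The Hessian of f at 0 has rank 0. Corank 2; j^3 = -(2*s + t)^3 is a perfect cube, so E-series; the 4-jet and mu = 6 give E_6.

Type E_6, Milnor number mu = 6.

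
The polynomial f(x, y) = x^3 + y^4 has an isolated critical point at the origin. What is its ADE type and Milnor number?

Type E_{6}, Milnor number mu = 6.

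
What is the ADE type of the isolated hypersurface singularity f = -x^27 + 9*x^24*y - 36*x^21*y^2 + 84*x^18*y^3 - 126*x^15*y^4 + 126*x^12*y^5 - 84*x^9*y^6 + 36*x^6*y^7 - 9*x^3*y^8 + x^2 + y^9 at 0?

A_8

The Hessian of f at 0 has rank 1. Corank 1: A-series; mu = 8 gives A_8.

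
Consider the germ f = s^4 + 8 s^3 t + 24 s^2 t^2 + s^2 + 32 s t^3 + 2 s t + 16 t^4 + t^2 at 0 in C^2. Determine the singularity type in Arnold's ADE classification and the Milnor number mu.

Type A_3, Milnor number mu = 3.

The Hessian of f at 0 is [[2, 2], [2, 2]] with rank 1, so corank 1. A Groebner basis of the Jacobian ideal J(f) in C{s,t} is {t^3, s + t}; counting standard monomials gives mu = 3. Corank 1: A-series; mu = 3 gives A_3.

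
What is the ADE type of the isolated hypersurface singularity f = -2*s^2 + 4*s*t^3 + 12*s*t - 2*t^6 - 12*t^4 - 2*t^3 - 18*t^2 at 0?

A_2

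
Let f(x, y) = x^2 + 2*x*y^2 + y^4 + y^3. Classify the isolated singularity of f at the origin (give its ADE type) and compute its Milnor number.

Type A_2, Milnor number mu = 2.

The Hessian of f at 0 is [[2, 0], [0, 0]] with rank 1, so corank 1. A Groebner basis of the Jacobian ideal J(f) in C{x,y} is {y^2, x}; counting standard monomials gives mu = 2. Corank 1: A-series; mu = 2 gives A_2.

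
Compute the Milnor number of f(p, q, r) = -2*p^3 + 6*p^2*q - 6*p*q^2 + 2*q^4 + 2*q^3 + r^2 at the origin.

6

The Hessian of f at 0 is [[0, 0, 0], [0, 0, 0], [0, 0, 2]] with rank 1, so corank 2. A Groebner basis of the Jacobian ideal J(f) in C{p,q,r} is {q^3, p^2 - 2*p*q + q^2, r}; counting standard monomials gives mu = 6. Corank 2; j^3 = -2*(p - q)^3 is a perfect cube, so E-series; the 4-jet and mu = 6 give E_6.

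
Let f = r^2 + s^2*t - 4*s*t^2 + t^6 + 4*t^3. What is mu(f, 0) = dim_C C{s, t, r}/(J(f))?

7

The Hessian of f at 0 is [[0, 0, 0], [0, 0, 0], [0, 0, 2]] with rank 1, so corank 2. A Groebner basis of the Jacobian ideal J(f) in C{s,t,r} is {s^2/6 + t^5 - 2*t^2/3, s^3 - 8*t^3, s*t - 2*t^2, r}; counting standard monomials gives mu = 7. Corank 2; j^3 = t*(s - 2*t)^2 has shape L^2 M (L != M), so D-series; mu = 7 gives D_7.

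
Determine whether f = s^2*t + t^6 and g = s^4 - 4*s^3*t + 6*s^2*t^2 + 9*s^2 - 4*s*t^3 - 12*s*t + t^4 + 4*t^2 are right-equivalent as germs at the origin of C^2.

The Hessian of f at 0 is [[0, 0], [0, 0]] with rank 0, so corank 2. A Groebner basis of the Jacobian ideal J(f) in C{s,t} is {s^2/6 + t^5, s^3, s*t}; counting standard monomials gives mu = 7. Corank 2; j^3 = s^2*t has shape L^2 M (L != M), so D-series; mu = 7 gives D_7. The Hessian of g at 0 is [[18, -12], [-12, 8]] with rank 1, so corank 1. A Groebner basis of the Jacobian ideal J(g) in C{s,t} is {t^3, s - 2*t/3}; counting standard monomials gives mu = 3. Corank 1: A-series; mu = 3 gives A_3. f is D_7 but g is A_3, hence not right-equivalent.

No.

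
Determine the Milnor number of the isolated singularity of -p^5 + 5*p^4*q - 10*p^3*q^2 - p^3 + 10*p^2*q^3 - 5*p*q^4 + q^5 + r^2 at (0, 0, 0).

8

The Hessian of f at 0 is [[0, 0, 0], [0, 0, 0], [0, 0, 2]] with rank 1, so corank 2. A Groebner basis of the Jacobian ideal J(f) in C{p,q,r} is {q^5, p*q^3 - q^4/4, p^2, r}; counting standard monomials gives mu = 8. Corank 2; j^3 = -p^3 is a perfect cube, so E-series; the 5-jet and mu = 8 give E_8.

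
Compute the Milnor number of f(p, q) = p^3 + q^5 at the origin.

8

The Hessian of f at 0 has rank 0. Corank 2; j^3 = p^3 is a perfect cube, so E-series; the 5-jet and mu = 8 give E_8.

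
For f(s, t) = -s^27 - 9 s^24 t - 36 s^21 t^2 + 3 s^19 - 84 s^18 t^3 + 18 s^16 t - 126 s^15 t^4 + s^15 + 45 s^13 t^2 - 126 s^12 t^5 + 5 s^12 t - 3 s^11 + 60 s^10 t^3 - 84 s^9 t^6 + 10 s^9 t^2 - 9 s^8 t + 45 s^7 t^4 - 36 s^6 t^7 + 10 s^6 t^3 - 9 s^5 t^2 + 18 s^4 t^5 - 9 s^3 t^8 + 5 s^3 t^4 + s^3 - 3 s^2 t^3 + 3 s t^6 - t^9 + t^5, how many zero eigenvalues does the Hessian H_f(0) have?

2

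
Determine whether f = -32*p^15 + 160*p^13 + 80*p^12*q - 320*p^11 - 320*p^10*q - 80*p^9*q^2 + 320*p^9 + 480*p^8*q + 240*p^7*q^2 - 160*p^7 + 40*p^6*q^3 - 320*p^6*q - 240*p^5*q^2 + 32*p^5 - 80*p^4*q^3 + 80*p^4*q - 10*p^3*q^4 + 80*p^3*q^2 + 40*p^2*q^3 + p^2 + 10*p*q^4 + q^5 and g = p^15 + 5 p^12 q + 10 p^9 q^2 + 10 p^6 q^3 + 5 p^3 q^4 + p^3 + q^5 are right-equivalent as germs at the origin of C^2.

The Hessian of f at 0 has rank 1. Corank 1: A-series; mu = 4 gives A_4. The Hessian of g at 0 has rank 0. Corank 2; j^3 = p^3 is a perfect cube, so E-series; the 5-jet and mu = 8 give E_8. f is A_4 but g is E_8, hence not right-equivalent.

No.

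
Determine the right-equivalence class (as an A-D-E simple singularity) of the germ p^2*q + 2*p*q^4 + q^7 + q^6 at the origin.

The Hessian of f at 0 has rank 0. Corank 2; j^3 = p^2*q has shape L^2 M (L != M), so D-series; mu = 7 gives D_7.

D7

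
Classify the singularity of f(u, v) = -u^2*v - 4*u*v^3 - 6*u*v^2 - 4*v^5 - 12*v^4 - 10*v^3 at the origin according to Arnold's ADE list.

The Hessian of f at 0 is [[0, 0], [0, 0]] with rank 0, so corank 2. A Groebner basis of the Jacobian ideal J(f) in C{u,v} is {v^3, u^2 - 6*v^2, u*v + 3*v^2}; counting standard monomials gives mu = 4. Corank 2; j^3 = -v*(u^2 + 6*u*v + 10*v^2) splits into three distinct lines over C (the quadratic factor has nonzero discriminant), so D_4.

D_{4}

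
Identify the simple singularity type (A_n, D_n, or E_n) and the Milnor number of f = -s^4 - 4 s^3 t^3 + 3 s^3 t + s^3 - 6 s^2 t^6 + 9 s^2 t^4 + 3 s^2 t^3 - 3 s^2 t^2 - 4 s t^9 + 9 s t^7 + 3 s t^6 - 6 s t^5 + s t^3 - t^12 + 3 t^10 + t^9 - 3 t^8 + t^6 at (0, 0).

Type E7, Milnor number mu = 7.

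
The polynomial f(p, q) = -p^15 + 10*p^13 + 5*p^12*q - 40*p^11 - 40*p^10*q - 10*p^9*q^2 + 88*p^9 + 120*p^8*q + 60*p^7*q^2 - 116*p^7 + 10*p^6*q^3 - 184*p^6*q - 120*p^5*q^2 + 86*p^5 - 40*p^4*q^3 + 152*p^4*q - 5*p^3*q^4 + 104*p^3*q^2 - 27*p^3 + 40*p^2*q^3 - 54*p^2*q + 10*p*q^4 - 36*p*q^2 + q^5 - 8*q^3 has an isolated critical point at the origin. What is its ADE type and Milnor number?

The Hessian of f at 0 has rank 0. Corank 2; j^3 = -(3*p + 2*q)^3 is a perfect cube, so E-series; the 5-jet and mu = 8 give E_8.

Type E8, Milnor number mu = 8.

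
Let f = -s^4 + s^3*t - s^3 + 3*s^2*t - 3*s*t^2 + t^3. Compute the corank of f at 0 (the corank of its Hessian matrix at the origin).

2

The Hessian at 0 is [[0, 0], [0, 0]] of rank 0; hence corank 2.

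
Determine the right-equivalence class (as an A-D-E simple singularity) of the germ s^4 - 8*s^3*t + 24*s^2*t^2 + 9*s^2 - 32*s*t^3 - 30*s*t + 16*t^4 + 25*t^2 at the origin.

A_{3}

The Hessian of f at 0 has rank 1. Corank 1: A-series; mu = 3 gives A_3.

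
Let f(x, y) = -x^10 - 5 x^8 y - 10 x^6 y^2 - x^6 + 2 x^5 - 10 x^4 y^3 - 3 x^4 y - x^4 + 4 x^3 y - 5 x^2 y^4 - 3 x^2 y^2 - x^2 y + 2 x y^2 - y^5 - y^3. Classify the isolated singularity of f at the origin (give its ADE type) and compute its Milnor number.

Type D6, Milnor number mu = 6.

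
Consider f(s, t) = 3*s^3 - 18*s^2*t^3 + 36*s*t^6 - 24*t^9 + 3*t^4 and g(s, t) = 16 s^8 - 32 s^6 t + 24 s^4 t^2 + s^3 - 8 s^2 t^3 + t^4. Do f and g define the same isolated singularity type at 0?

Yes.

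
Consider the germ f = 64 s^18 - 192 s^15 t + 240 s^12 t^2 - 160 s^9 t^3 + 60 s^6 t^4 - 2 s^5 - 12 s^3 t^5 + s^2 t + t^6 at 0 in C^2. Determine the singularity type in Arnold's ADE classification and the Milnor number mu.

Type D_{7}, Milnor number mu = 7.

The Hessian of f at 0 has rank 0. Corank 2; j^3 = s^2*t has shape L^2 M (L != M), so D-series; mu = 7 gives D_7.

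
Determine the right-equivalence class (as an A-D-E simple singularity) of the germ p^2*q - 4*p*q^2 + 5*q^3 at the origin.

The Hessian of f at 0 is [[0, 0], [0, 0]] with rank 0, so corank 2. A Groebner basis of the Jacobian ideal J(f) in C{p,q} is {q^3, p^2 - q^2, p*q - 2*q^2}; counting standard monomials gives mu = 4. Corank 2; j^3 = q*(p^2 - 4*p*q + 5*q^2) splits into three distinct lines over C (the quadratic factor has nonzero discriminant), so D_4.

D_{4}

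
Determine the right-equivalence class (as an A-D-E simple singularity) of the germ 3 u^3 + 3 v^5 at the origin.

E8

The Hessian of f at 0 is [[0, 0], [0, 0]] with rank 0, so corank 2. A Groebner basis of the Jacobian ideal J(f) in C{u,v} is {v^4, u^2}; counting standard monomials gives mu = 8. Corank 2; j^3 = 3*u^3 is a perfect cube, so E-series; the 5-jet and mu = 8 give E_8.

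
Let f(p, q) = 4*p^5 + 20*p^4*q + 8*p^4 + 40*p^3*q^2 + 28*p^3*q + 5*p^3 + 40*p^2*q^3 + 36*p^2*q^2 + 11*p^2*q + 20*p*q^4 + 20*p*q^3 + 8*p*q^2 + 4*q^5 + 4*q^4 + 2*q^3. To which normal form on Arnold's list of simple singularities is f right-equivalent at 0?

D_4

The Hessian of f at 0 has rank 0. Corank 2; j^3 = (p + q)*(5*p^2 + 6*p*q + 2*q^2) splits into three distinct lines over C (the quadratic factor has nonzero discriminant), so D_4.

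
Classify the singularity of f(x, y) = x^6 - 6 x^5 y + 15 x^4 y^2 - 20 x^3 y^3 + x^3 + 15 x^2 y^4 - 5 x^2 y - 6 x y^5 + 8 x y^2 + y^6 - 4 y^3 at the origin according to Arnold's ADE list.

The Hessian of f at 0 has rank 0. Corank 2; j^3 = (x - 2*y)^2*(x - y) has shape L^2 M (L != M), so D-series; mu = 7 gives D_7.

D7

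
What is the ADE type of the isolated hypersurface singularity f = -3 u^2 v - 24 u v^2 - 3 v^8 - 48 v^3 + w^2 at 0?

D_{9}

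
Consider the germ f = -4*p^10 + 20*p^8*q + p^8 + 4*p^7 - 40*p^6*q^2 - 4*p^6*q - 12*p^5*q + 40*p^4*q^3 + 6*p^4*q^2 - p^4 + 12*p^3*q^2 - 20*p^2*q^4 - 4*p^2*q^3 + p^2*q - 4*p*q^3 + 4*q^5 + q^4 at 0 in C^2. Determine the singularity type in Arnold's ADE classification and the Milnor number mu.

Type D_{5}, Milnor number mu = 5.

The Hessian of f at 0 has rank 0. Corank 2; j^3 = p^2*q has shape L^2 M (L != M), so D-series; mu = 5 gives D_5.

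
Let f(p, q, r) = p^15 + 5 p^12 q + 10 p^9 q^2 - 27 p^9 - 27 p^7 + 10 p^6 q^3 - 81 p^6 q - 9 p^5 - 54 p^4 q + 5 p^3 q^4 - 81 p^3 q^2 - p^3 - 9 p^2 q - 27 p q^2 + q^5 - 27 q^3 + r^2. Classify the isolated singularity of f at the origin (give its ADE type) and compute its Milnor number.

The Hessian of f at 0 has rank 1. Corank 2; j^3 = -(p + 3*q)^3 is a perfect cube, so E-series; the 5-jet and mu = 8 give E_8.

Type E8, Milnor number mu = 8.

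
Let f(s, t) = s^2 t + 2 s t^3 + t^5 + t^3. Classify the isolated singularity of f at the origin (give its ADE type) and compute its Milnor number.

Type D_{4}, Milnor number mu = 4.

The Hessian of f at 0 is [[0, 0], [0, 0]] with rank 0, so corank 2. A Groebner basis of the Jacobian ideal J(f) in C{s,t} is {t^3, s^2 + 3*t^2, s*t}; counting standard monomials gives mu = 4. Corank 2; j^3 = t*(s^2 + t^2) splits into three distinct lines over C (the quadratic factor has nonzero discriminant), so D_4.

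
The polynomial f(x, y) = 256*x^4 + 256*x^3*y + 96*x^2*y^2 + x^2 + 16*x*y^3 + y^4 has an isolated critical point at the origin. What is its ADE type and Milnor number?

The Hessian of f at 0 has rank 1. Corank 1: A-series; mu = 3 gives A_3.

Type A_{3}, Milnor number mu = 3.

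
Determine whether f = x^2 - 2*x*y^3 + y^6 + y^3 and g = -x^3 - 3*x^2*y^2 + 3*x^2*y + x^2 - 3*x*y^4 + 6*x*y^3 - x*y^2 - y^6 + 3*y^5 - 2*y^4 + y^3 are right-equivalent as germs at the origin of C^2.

The Hessian of f at 0 is [[2, 0], [0, 0]] with rank 1, so corank 1. A Groebner basis of the Jacobian ideal J(f) in C{x,y} is {y^2, x}; counting standard monomials gives mu = 2. Corank 1: A-series; mu = 2 gives A_2. The Hessian of g at 0 is [[2, 0], [0, 0]] with rank 1, so corank 1. A Groebner basis of the Jacobian ideal J(g) in C{x,y} is {y^2, x}; counting standard monomials gives mu = 2. Corank 1: A-series; mu = 2 gives A_2. Both have type A_2, hence right-equivalent.

Yes.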